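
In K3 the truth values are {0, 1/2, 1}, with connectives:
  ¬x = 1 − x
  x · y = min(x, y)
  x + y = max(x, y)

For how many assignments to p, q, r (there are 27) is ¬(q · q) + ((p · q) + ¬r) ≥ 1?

17

value 1: 17 assignments (counts)
value 1/2: 9 assignments
value 0: 1 assignment
So 17 of the 27 assignments meet the threshold.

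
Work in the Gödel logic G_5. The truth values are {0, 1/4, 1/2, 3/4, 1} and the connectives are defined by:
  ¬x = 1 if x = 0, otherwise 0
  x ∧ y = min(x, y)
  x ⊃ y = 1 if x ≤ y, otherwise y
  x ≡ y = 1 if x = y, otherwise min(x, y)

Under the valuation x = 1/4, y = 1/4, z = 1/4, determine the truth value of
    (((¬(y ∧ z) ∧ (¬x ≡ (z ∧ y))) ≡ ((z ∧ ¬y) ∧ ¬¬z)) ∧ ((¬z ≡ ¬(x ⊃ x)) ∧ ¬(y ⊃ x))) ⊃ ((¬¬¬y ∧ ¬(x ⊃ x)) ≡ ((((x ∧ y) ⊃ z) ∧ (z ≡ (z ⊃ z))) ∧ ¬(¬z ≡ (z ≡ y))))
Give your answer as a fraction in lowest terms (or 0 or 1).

y ∧ z = 1/4 ∧ 1/4 = 1/4
¬(y ∧ z) = ¬1/4 = 0
¬x = ¬1/4 = 0
z ∧ y = 1/4 ∧ 1/4 = 1/4
¬x ≡ (z ∧ y) = 0 ≡ 1/4 = 0
¬(y ∧ z) ∧ (¬x ≡ (z ∧ y)) = 0 ∧ 0 = 0
¬y = ¬1/4 = 0
z ∧ ¬y = 1/4 ∧ 0 = 0
¬z = ¬1/4 = 0
¬¬z = ¬0 = 1
(z ∧ ¬y) ∧ ¬¬z = 0 ∧ 1 = 0
(¬(y ∧ z) ∧ (¬x ≡ (z ∧ y))) ≡ ((z ∧ ¬y) ∧ ¬¬z) = 0 ≡ 0 = 1
¬z = ¬1/4 = 0
x ⊃ x = 1/4 ⊃ 1/4 = 1
¬(x ⊃ x) = ¬1 = 0
¬z ≡ ¬(x ⊃ x) = 0 ≡ 0 = 1
y ⊃ x = 1/4 ⊃ 1/4 = 1
¬(y ⊃ x) = ¬1 = 0
(¬z ≡ ¬(x ⊃ x)) ∧ ¬(y ⊃ x) = 1 ∧ 0 = 0
((¬(y ∧ z) ∧ (¬x ≡ (z ∧ y))) ≡ ((z ∧ ¬y) ∧ ¬¬z)) ∧ ((¬z ≡ ¬(x ⊃ x)) ∧ ¬(y ⊃ x)) = 1 ∧ 0 = 0
¬y = ¬1/4 = 0
¬¬y = ¬0 = 1
¬¬¬y = ¬1 = 0
x ⊃ x = 1/4 ⊃ 1/4 = 1
¬(x ⊃ x) = ¬1 = 0
¬¬¬y ∧ ¬(x ⊃ x) = 0 ∧ 0 = 0
x ∧ y = 1/4 ∧ 1/4 = 1/4
(x ∧ y) ⊃ z = 1/4 ⊃ 1/4 = 1
z ⊃ z = 1/4 ⊃ 1/4 = 1
z ≡ (z ⊃ z) = 1/4 ≡ 1 = 1/4
((x ∧ y) ⊃ z) ∧ (z ≡ (z ⊃ z)) = 1 ∧ 1/4 = 1/4
¬z = ¬1/4 = 0
z ≡ y = 1/4 ≡ 1/4 = 1
¬z ≡ (z ≡ y) = 0 ≡ 1 = 0
¬(¬z ≡ (z ≡ y)) = ¬0 = 1
(((x ∧ y) ⊃ z) ∧ (z ≡ (z ⊃ z))) ∧ ¬(¬z ≡ (z ≡ y)) = 1/4 ∧ 1 = 1/4
(¬¬¬y ∧ ¬(x ⊃ x)) ≡ ((((x ∧ y) ⊃ z) ∧ (z ≡ (z ⊃ z))) ∧ ¬(¬z ≡ (z ≡ y))) = 0 ≡ 1/4 = 0
(((¬(y ∧ z) ∧ (¬x ≡ (z ∧ y))) ≡ ((z ∧ ¬y) ∧ ¬¬z)) ∧ ((¬z ≡ ¬(x ⊃ x)) ∧ ¬(y ⊃ x))) ⊃ ((¬¬¬y ∧ ¬(x ⊃ x)) ≡ ((((x ∧ y) ⊃ z) ∧ (z ≡ (z ⊃ z))) ∧ ¬(¬z ≡ (z ≡ y)))) = 0 ⊃ 0 = 1

1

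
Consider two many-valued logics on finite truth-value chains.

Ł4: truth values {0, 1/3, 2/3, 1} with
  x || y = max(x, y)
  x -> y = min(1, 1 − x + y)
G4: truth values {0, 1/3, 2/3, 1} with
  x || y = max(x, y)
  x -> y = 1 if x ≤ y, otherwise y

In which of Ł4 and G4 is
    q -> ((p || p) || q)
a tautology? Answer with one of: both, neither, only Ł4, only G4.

In Ł4: every assignment gives 1 — tautology.
In G4: every assignment gives 1 — tautology.

both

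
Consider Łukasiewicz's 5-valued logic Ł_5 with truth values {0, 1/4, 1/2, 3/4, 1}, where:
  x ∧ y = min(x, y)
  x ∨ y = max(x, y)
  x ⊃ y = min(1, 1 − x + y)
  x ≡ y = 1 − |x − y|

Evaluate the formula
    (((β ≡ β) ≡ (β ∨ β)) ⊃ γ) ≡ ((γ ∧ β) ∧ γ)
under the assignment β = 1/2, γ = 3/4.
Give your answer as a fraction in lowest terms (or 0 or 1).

β ≡ β = 1/2 ≡ 1/2 = 1
β ∨ β = 1/2 ∨ 1/2 = 1/2
(β ≡ β) ≡ (β ∨ β) = 1 ≡ 1/2 = 1/2
((β ≡ β) ≡ (β ∨ β)) ⊃ γ = 1/2 ⊃ 3/4 = 1
γ ∧ β = 3/4 ∧ 1/2 = 1/2
(γ ∧ β) ∧ γ = 1/2 ∧ 3/4 = 1/2
(((β ≡ β) ≡ (β ∨ β)) ⊃ γ) ≡ ((γ ∧ β) ∧ γ) = 1 ≡ 1/2 = 1/2

1/2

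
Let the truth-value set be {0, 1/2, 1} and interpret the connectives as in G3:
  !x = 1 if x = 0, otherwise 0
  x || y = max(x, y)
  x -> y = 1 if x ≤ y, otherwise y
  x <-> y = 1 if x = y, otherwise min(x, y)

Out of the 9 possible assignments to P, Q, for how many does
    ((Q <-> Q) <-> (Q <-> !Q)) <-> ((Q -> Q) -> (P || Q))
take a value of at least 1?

1

P = 0, Q = 0 ↦ 1  ≥
P = 0, Q = 1/2 ↦ 0  <
P = 0, Q = 1 ↦ 0  <
P = 1/2, Q = 0 ↦ 0  <
P = 1/2, Q = 1/2 ↦ 0  <
P = 1/2, Q = 1 ↦ 0  <
P = 1, Q = 0 ↦ 0  <
P = 1, Q = 1/2 ↦ 0  <
P = 1, Q = 1 ↦ 0  <
So 1 of the 9 assignments meets the threshold.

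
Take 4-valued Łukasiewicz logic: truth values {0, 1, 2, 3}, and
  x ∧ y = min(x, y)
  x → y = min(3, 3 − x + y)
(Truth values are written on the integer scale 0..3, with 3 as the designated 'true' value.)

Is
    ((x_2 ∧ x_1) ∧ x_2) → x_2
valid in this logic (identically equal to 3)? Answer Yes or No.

Yes

x_1 = 0, x_2 = 0 ↦ 3
x_1 = 0, x_2 = 1 ↦ 3
x_1 = 0, x_2 = 2 ↦ 3
x_1 = 0, x_2 = 3 ↦ 3
x_1 = 1, x_2 = 0 ↦ 3
x_1 = 1, x_2 = 1 ↦ 3
x_1 = 1, x_2 = 2 ↦ 3
x_1 = 1, x_2 = 3 ↦ 3
x_1 = 2, x_2 = 0 ↦ 3
x_1 = 2, x_2 = 1 ↦ 3
x_1 = 2, x_2 = 2 ↦ 3
x_1 = 2, x_2 = 3 ↦ 3
x_1 = 3, x_2 = 0 ↦ 3
x_1 = 3, x_2 = 1 ↦ 3
x_1 = 3, x_2 = 2 ↦ 3
x_1 = 3, x_2 = 3 ↦ 3
Every assignment gives a value ≥ 3.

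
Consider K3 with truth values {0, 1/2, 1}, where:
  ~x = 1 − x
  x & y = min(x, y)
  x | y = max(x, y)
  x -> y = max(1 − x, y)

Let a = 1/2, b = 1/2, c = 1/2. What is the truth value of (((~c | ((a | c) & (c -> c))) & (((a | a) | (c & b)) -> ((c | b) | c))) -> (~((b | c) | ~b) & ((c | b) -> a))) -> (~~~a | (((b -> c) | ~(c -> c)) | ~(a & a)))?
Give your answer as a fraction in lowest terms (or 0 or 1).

1/2

~c = ~1/2 = 1/2
a | c = 1/2 | 1/2 = 1/2
c -> c = 1/2 -> 1/2 = 1/2
(a | c) & (c -> c) = 1/2 & 1/2 = 1/2
~c | ((a | c) & (c -> c)) = 1/2 | 1/2 = 1/2
a | a = 1/2 | 1/2 = 1/2
c & b = 1/2 & 1/2 = 1/2
(a | a) | (c & b) = 1/2 | 1/2 = 1/2
c | b = 1/2 | 1/2 = 1/2
(c | b) | c = 1/2 | 1/2 = 1/2
((a | a) | (c & b)) -> ((c | b) | c) = 1/2 -> 1/2 = 1/2
(~c | ((a | c) & (c -> c))) & (((a | a) | (c & b)) -> ((c | b) | c)) = 1/2 & 1/2 = 1/2
b | c = 1/2 | 1/2 = 1/2
~b = ~1/2 = 1/2
(b | c) | ~b = 1/2 | 1/2 = 1/2
~((b | c) | ~b) = ~1/2 = 1/2
c | b = 1/2 | 1/2 = 1/2
(c | b) -> a = 1/2 -> 1/2 = 1/2
~((b | c) | ~b) & ((c | b) -> a) = 1/2 & 1/2 = 1/2
((~c | ((a | c) & (c -> c))) & (((a | a) | (c & b)) -> ((c | b) | c))) -> (~((b | c) | ~b) & ((c | b) -> a)) = 1/2 -> 1/2 = 1/2
~a = ~1/2 = 1/2
~~a = ~1/2 = 1/2
~~~a = ~1/2 = 1/2
b -> c = 1/2 -> 1/2 = 1/2
c -> c = 1/2 -> 1/2 = 1/2
~(c -> c) = ~1/2 = 1/2
(b -> c) | ~(c -> c) = 1/2 | 1/2 = 1/2
a & a = 1/2 & 1/2 = 1/2
~(a & a) = ~1/2 = 1/2
((b -> c) | ~(c -> c)) | ~(a & a) = 1/2 | 1/2 = 1/2
~~~a | (((b -> c) | ~(c -> c)) | ~(a & a)) = 1/2 | 1/2 = 1/2
(((~c | ((a | c) & (c -> c))) & (((a | a) | (c & b)) -> ((c | b) | c))) -> (~((b | c) | ~b) & ((c | b) -> a))) -> (~~~a | (((b -> c) | ~(c -> c)) | ~(a & a))) = 1/2 -> 1/2 = 1/2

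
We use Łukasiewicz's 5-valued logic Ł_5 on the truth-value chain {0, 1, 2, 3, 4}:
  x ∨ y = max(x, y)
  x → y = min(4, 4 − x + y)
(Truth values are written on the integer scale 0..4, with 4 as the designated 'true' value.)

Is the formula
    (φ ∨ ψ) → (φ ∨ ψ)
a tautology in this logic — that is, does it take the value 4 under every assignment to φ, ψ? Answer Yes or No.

Yes

At φ = 2, ψ = 2, for instance:
φ ∨ ψ = 2 ∨ 2 = 2
(φ ∨ ψ) → (φ ∨ ψ) = 2 → 2 = 4
and checking the remaining 24 assignments likewise gives ≥ 4 in every case.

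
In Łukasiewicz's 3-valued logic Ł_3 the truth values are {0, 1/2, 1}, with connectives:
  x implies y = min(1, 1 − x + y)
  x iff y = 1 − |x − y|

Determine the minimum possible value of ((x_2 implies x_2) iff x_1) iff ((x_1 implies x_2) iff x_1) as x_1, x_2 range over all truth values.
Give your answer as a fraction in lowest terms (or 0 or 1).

Take x_1 = 1, x_2 = 0:
x_2 implies x_2 = 0 implies 0 = 1
(x_2 implies x_2) iff x_1 = 1 iff 1 = 1
x_1 implies x_2 = 1 implies 0 = 0
(x_1 implies x_2) iff x_1 = 0 iff 1 = 0
((x_2 implies x_2) iff x_1) iff ((x_1 implies x_2) iff x_1) = 1 iff 0 = 0
No assignment yields a value below 0, so this is the minimum.

0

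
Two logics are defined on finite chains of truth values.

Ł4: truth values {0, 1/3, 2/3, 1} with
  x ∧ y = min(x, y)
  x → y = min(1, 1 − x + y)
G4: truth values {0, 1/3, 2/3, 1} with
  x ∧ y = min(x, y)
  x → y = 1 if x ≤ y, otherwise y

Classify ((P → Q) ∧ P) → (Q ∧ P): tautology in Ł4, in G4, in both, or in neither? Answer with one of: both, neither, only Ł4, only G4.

only G4

In Ł4: at P = 1/3, Q = 0 the value is 2/3 — not a tautology.
In G4: every assignment gives 1 — tautology.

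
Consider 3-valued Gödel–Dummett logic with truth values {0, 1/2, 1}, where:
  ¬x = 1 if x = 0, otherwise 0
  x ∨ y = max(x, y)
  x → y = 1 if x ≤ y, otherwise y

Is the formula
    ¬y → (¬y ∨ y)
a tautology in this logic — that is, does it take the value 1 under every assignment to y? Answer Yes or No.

y = 0 ↦ 1
y = 1/2 ↦ 1
y = 1 ↦ 1
Every assignment gives a value ≥ 1.

Yes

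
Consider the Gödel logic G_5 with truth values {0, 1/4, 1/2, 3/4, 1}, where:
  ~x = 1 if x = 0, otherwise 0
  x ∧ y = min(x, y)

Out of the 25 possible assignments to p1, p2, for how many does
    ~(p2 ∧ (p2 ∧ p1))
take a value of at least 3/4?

value 1: 9 assignments (counts)
value 0: 16 assignments
So 9 of the 25 assignments meet the threshold.

9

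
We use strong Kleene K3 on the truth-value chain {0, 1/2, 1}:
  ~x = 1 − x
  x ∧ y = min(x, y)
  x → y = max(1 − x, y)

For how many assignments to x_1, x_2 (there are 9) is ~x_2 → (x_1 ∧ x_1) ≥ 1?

x_1 = 0, x_2 = 0 ↦ 0  <
x_1 = 0, x_2 = 1/2 ↦ 1/2  <
x_1 = 0, x_2 = 1 ↦ 1  ≥
x_1 = 1/2, x_2 = 0 ↦ 1/2  <
x_1 = 1/2, x_2 = 1/2 ↦ 1/2  <
x_1 = 1/2, x_2 = 1 ↦ 1  ≥
x_1 = 1, x_2 = 0 ↦ 1  ≥
x_1 = 1, x_2 = 1/2 ↦ 1  ≥
x_1 = 1, x_2 = 1 ↦ 1  ≥
So 5 of the 9 assignments meet the threshold.

5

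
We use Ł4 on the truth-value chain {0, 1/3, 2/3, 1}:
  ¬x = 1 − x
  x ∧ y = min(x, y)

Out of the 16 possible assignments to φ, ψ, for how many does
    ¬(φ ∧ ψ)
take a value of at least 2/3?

12

φ = 0, ψ = 0 ↦ 1  ≥
φ = 0, ψ = 1/3 ↦ 1  ≥
φ = 0, ψ = 2/3 ↦ 1  ≥
φ = 0, ψ = 1 ↦ 1  ≥
φ = 1/3, ψ = 0 ↦ 1  ≥
φ = 1/3, ψ = 1/3 ↦ 2/3  ≥
φ = 1/3, ψ = 2/3 ↦ 2/3  ≥
φ = 1/3, ψ = 1 ↦ 2/3  ≥
φ = 2/3, ψ = 0 ↦ 1  ≥
φ = 2/3, ψ = 1/3 ↦ 2/3  ≥
φ = 2/3, ψ = 2/3 ↦ 1/3  <
φ = 2/3, ψ = 1 ↦ 1/3  <
φ = 1, ψ = 0 ↦ 1  ≥
φ = 1, ψ = 1/3 ↦ 2/3  ≥
φ = 1, ψ = 2/3 ↦ 1/3  <
φ = 1, ψ = 1 ↦ 0  <
So 12 of the 16 assignments meet the threshold.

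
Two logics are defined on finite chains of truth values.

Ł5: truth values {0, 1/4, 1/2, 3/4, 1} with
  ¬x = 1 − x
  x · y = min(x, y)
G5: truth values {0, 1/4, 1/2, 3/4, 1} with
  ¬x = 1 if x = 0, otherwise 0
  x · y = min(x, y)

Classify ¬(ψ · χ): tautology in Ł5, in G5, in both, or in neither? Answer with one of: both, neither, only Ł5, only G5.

In Ł5: at ψ = 1/4, χ = 1/4 the value is 3/4 — not a tautology.
In G5: at ψ = 1/4, χ = 1/4 the value is 0 — not a tautology.

neither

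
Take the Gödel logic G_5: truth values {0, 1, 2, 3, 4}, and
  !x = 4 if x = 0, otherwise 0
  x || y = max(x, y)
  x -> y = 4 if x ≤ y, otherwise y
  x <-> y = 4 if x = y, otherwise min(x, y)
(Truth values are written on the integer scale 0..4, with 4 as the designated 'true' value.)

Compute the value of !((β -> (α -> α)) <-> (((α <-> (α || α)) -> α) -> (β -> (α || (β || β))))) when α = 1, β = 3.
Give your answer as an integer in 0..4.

α -> α = 1 -> 1 = 4
β -> (α -> α) = 3 -> 4 = 4
α || α = 1 || 1 = 1
α <-> (α || α) = 1 <-> 1 = 4
(α <-> (α || α)) -> α = 4 -> 1 = 1
β || β = 3 || 3 = 3
α || (β || β) = 1 || 3 = 3
β -> (α || (β || β)) = 3 -> 3 = 4
((α <-> (α || α)) -> α) -> (β -> (α || (β || β))) = 1 -> 4 = 4
(β -> (α -> α)) <-> (((α <-> (α || α)) -> α) -> (β -> (α || (β || β)))) = 4 <-> 4 = 4
!((β -> (α -> α)) <-> (((α <-> (α || α)) -> α) -> (β -> (α || (β || β))))) = !4 = 0

0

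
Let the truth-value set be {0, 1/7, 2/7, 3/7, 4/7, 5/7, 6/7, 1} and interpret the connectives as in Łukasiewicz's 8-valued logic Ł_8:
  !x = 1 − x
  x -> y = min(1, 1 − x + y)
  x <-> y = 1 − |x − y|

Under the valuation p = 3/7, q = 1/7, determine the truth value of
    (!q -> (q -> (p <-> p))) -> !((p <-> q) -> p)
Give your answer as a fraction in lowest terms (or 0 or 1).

2/7

!q = !1/7 = 6/7
p <-> p = 3/7 <-> 3/7 = 1
q -> (p <-> p) = 1/7 -> 1 = 1
!q -> (q -> (p <-> p)) = 6/7 -> 1 = 1
p <-> q = 3/7 <-> 1/7 = 5/7
(p <-> q) -> p = 5/7 -> 3/7 = 5/7
!((p <-> q) -> p) = !5/7 = 2/7
(!q -> (q -> (p <-> p))) -> !((p <-> q) -> p) = 1 -> 2/7 = 2/7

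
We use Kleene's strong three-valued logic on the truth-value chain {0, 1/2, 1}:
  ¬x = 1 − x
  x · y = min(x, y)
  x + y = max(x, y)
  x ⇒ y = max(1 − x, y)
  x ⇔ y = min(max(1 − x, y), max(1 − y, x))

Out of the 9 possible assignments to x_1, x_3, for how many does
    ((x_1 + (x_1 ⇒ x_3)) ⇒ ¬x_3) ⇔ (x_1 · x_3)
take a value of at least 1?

x_1 = 0, x_3 = 0 ↦ 0  <
x_1 = 0, x_3 = 1/2 ↦ 1/2  <
x_1 = 0, x_3 = 1 ↦ 1  ≥
x_1 = 1/2, x_3 = 0 ↦ 0  <
x_1 = 1/2, x_3 = 1/2 ↦ 1/2  <
x_1 = 1/2, x_3 = 1 ↦ 1/2  <
x_1 = 1, x_3 = 0 ↦ 0  <
x_1 = 1, x_3 = 1/2 ↦ 1/2  <
x_1 = 1, x_3 = 1 ↦ 0  <
So 1 of the 9 assignments meets the threshold.

1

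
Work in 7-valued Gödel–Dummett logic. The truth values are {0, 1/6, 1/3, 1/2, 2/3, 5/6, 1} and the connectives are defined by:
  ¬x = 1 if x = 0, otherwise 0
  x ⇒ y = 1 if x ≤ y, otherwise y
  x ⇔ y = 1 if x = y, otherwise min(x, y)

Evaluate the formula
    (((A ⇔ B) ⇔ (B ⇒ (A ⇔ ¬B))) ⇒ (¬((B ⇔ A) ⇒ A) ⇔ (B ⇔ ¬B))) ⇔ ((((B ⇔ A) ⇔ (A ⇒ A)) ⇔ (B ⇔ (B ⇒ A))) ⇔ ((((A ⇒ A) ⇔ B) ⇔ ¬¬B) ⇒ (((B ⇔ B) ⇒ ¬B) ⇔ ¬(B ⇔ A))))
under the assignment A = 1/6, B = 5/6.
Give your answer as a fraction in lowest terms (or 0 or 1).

1

A ⇔ B = 1/6 ⇔ 5/6 = 1/6
¬B = ¬5/6 = 0
A ⇔ ¬B = 1/6 ⇔ 0 = 0
B ⇒ (A ⇔ ¬B) = 5/6 ⇒ 0 = 0
(A ⇔ B) ⇔ (B ⇒ (A ⇔ ¬B)) = 1/6 ⇔ 0 = 0
B ⇔ A = 5/6 ⇔ 1/6 = 1/6
(B ⇔ A) ⇒ A = 1/6 ⇒ 1/6 = 1
¬((B ⇔ A) ⇒ A) = ¬1 = 0
¬B = ¬5/6 = 0
B ⇔ ¬B = 5/6 ⇔ 0 = 0
¬((B ⇔ A) ⇒ A) ⇔ (B ⇔ ¬B) = 0 ⇔ 0 = 1
((A ⇔ B) ⇔ (B ⇒ (A ⇔ ¬B))) ⇒ (¬((B ⇔ A) ⇒ A) ⇔ (B ⇔ ¬B)) = 0 ⇒ 1 = 1
B ⇔ A = 5/6 ⇔ 1/6 = 1/6
A ⇒ A = 1/6 ⇒ 1/6 = 1
(B ⇔ A) ⇔ (A ⇒ A) = 1/6 ⇔ 1 = 1/6
B ⇒ A = 5/6 ⇒ 1/6 = 1/6
B ⇔ (B ⇒ A) = 5/6 ⇔ 1/6 = 1/6
((B ⇔ A) ⇔ (A ⇒ A)) ⇔ (B ⇔ (B ⇒ A)) = 1/6 ⇔ 1/6 = 1
A ⇒ A = 1/6 ⇒ 1/6 = 1
(A ⇒ A) ⇔ B = 1 ⇔ 5/6 = 5/6
¬B = ¬5/6 = 0
¬¬B = ¬0 = 1
((A ⇒ A) ⇔ B) ⇔ ¬¬B = 5/6 ⇔ 1 = 5/6
B ⇔ B = 5/6 ⇔ 5/6 = 1
¬B = ¬5/6 = 0
(B ⇔ B) ⇒ ¬B = 1 ⇒ 0 = 0
B ⇔ A = 5/6 ⇔ 1/6 = 1/6
¬(B ⇔ A) = ¬1/6 = 0
((B ⇔ B) ⇒ ¬B) ⇔ ¬(B ⇔ A) = 0 ⇔ 0 = 1
(((A ⇒ A) ⇔ B) ⇔ ¬¬B) ⇒ (((B ⇔ B) ⇒ ¬B) ⇔ ¬(B ⇔ A)) = 5/6 ⇒ 1 = 1
(((B ⇔ A) ⇔ (A ⇒ A)) ⇔ (B ⇔ (B ⇒ A))) ⇔ ((((A ⇒ A) ⇔ B) ⇔ ¬¬B) ⇒ (((B ⇔ B) ⇒ ¬B) ⇔ ¬(B ⇔ A))) = 1 ⇔ 1 = 1
(((A ⇔ B) ⇔ (B ⇒ (A ⇔ ¬B))) ⇒ (¬((B ⇔ A) ⇒ A) ⇔ (B ⇔ ¬B))) ⇔ ((((B ⇔ A) ⇔ (A ⇒ A)) ⇔ (B ⇔ (B ⇒ A))) ⇔ ((((A ⇒ A) ⇔ B) ⇔ ¬¬B) ⇒ (((B ⇔ B) ⇒ ¬B) ⇔ ¬(B ⇔ A)))) = 1 ⇔ 1 = 1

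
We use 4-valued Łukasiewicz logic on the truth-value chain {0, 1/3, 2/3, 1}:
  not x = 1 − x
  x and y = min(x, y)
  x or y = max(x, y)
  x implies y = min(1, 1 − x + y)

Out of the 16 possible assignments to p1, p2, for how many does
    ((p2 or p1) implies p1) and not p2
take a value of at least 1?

p1 = 0, p2 = 0 ↦ 1  ≥
p1 = 0, p2 = 1/3 ↦ 2/3  <
p1 = 0, p2 = 2/3 ↦ 1/3  <
p1 = 0, p2 = 1 ↦ 0  <
p1 = 1/3, p2 = 0 ↦ 1  ≥
p1 = 1/3, p2 = 1/3 ↦ 2/3  <
p1 = 1/3, p2 = 2/3 ↦ 1/3  <
p1 = 1/3, p2 = 1 ↦ 0  <
p1 = 2/3, p2 = 0 ↦ 1  ≥
p1 = 2/3, p2 = 1/3 ↦ 2/3  <
p1 = 2/3, p2 = 2/3 ↦ 1/3  <
p1 = 2/3, p2 = 1 ↦ 0  <
p1 = 1, p2 = 0 ↦ 1  ≥
p1 = 1, p2 = 1/3 ↦ 2/3  <
p1 = 1, p2 = 2/3 ↦ 1/3  <
p1 = 1, p2 = 1 ↦ 0  <
So 4 of the 16 assignments meet the threshold.

4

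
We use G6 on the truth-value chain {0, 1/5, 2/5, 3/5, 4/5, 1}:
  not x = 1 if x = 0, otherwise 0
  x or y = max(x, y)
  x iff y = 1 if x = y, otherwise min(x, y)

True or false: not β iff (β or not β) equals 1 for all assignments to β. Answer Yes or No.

No

Counterexample: take β = 1/5.
not β = not 1/5 = 0
β or not β = 1/5 or 0 = 1/5
not β iff (β or not β) = 0 iff 1/5 = 0
This gives 0 ≠ 1.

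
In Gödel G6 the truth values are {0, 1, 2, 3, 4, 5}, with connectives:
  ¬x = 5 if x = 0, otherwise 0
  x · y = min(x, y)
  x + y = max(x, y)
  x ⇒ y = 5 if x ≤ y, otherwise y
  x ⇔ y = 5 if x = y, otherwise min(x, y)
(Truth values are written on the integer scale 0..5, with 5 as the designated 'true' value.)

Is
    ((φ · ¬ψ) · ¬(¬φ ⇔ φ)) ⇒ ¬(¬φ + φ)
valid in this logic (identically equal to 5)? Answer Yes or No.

Counterexample: take φ = 1, ψ = 0.
¬ψ = ¬0 = 5
φ · ¬ψ = 1 · 5 = 1
¬φ = ¬1 = 0
¬φ ⇔ φ = 0 ⇔ 1 = 0
¬(¬φ ⇔ φ) = ¬0 = 5
(φ · ¬ψ) · ¬(¬φ ⇔ φ) = 1 · 5 = 1
¬φ = ¬1 = 0
¬φ + φ = 0 + 1 = 1
¬(¬φ + φ) = ¬1 = 0
((φ · ¬ψ) · ¬(¬φ ⇔ φ)) ⇒ ¬(¬φ + φ) = 1 ⇒ 0 = 0
This gives 0 ≠ 5.

No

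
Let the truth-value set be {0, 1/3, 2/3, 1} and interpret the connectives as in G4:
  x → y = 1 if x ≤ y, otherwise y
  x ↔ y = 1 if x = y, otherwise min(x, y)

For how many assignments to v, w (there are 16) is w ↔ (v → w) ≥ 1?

10

v = 0, w = 0 ↦ 0  <
v = 0, w = 1/3 ↦ 1/3  <
v = 0, w = 2/3 ↦ 2/3  <
v = 0, w = 1 ↦ 1  ≥
v = 1/3, w = 0 ↦ 1  ≥
v = 1/3, w = 1/3 ↦ 1/3  <
v = 1/3, w = 2/3 ↦ 2/3  <
v = 1/3, w = 1 ↦ 1  ≥
v = 2/3, w = 0 ↦ 1  ≥
v = 2/3, w = 1/3 ↦ 1  ≥
v = 2/3, w = 2/3 ↦ 2/3  <
v = 2/3, w = 1 ↦ 1  ≥
v = 1, w = 0 ↦ 1  ≥
v = 1, w = 1/3 ↦ 1  ≥
v = 1, w = 2/3 ↦ 1  ≥
v = 1, w = 1 ↦ 1  ≥
So 10 of the 16 assignments meet the threshold.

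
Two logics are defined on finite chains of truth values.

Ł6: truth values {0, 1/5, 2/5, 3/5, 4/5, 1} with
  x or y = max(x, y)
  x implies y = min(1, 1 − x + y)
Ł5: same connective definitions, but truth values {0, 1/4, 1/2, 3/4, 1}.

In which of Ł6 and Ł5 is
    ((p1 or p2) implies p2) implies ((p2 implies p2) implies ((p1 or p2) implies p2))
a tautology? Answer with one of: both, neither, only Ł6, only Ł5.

In Ł6: every assignment gives 1 — tautology.
In Ł5: every assignment gives 1 — tautology.

both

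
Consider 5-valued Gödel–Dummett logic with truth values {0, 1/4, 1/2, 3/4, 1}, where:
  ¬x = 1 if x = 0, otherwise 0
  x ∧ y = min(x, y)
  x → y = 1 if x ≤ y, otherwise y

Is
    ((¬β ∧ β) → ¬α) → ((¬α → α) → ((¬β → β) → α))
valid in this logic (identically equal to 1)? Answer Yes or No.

Counterexample: take α = 1/4, β = 1/4.
¬β = ¬1/4 = 0
¬β ∧ β = 0 ∧ 1/4 = 0
¬α = ¬1/4 = 0
(¬β ∧ β) → ¬α = 0 → 0 = 1
¬α = ¬1/4 = 0
¬α → α = 0 → 1/4 = 1
¬β = ¬1/4 = 0
¬β → β = 0 → 1/4 = 1
(¬β → β) → α = 1 → 1/4 = 1/4
(¬α → α) → ((¬β → β) → α) = 1 → 1/4 = 1/4
((¬β ∧ β) → ¬α) → ((¬α → α) → ((¬β → β) → α)) = 1 → 1/4 = 1/4
This gives 1/4 ≠ 1.

No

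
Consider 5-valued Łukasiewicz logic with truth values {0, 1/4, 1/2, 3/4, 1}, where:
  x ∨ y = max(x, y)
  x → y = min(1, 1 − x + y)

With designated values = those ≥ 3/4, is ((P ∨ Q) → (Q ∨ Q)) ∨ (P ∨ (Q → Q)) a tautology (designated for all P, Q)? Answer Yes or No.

At P = 3/4, Q = 1/2, for instance:
P ∨ Q = 3/4 ∨ 1/2 = 3/4
Q ∨ Q = 1/2 ∨ 1/2 = 1/2
(P ∨ Q) → (Q ∨ Q) = 3/4 → 1/2 = 3/4
Q → Q = 1/2 → 1/2 = 1
P ∨ (Q → Q) = 3/4 ∨ 1 = 1
((P ∨ Q) → (Q ∨ Q)) ∨ (P ∨ (Q → Q)) = 3/4 ∨ 1 = 1
and checking the remaining 24 assignments likewise gives ≥ 3/4 in every case.

Yes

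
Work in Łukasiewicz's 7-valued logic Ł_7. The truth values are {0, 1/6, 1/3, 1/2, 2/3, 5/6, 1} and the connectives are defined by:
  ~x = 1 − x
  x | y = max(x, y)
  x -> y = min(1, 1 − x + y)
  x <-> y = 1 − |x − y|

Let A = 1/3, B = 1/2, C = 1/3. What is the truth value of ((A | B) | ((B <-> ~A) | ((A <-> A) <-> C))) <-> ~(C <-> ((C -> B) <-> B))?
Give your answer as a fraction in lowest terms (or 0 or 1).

A | B = 1/3 | 1/2 = 1/2
~A = ~1/3 = 2/3
B <-> ~A = 1/2 <-> 2/3 = 5/6
A <-> A = 1/3 <-> 1/3 = 1
(A <-> A) <-> C = 1 <-> 1/3 = 1/3
(B <-> ~A) | ((A <-> A) <-> C) = 5/6 | 1/3 = 5/6
(A | B) | ((B <-> ~A) | ((A <-> A) <-> C)) = 1/2 | 5/6 = 5/6
C -> B = 1/3 -> 1/2 = 1
(C -> B) <-> B = 1 <-> 1/2 = 1/2
C <-> ((C -> B) <-> B) = 1/3 <-> 1/2 = 5/6
~(C <-> ((C -> B) <-> B)) = ~5/6 = 1/6
((A | B) | ((B <-> ~A) | ((A <-> A) <-> C))) <-> ~(C <-> ((C -> B) <-> B)) = 5/6 <-> 1/6 = 1/3

1/3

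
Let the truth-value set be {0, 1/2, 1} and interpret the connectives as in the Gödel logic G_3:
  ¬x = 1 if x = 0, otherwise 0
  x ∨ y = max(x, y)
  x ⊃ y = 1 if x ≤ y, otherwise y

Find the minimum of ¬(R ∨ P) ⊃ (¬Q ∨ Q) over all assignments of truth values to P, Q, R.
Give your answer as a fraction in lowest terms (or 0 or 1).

Take P = 0, Q = 1/2, R = 0:
R ∨ P = 0 ∨ 0 = 0
¬(R ∨ P) = ¬0 = 1
¬Q = ¬1/2 = 0
¬Q ∨ Q = 0 ∨ 1/2 = 1/2
¬(R ∨ P) ⊃ (¬Q ∨ Q) = 1 ⊃ 1/2 = 1/2
No assignment yields a value below 1/2, so this is the minimum.

1/2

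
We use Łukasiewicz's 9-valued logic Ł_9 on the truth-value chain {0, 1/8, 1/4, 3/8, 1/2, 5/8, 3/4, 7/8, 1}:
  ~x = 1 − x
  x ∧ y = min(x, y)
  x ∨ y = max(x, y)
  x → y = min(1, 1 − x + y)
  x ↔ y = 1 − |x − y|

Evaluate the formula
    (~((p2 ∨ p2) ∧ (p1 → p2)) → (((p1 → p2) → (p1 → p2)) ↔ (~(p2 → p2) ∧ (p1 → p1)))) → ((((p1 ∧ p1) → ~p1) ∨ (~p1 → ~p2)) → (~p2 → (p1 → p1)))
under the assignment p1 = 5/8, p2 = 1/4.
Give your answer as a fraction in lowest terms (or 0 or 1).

1

p2 ∨ p2 = 1/4 ∨ 1/4 = 1/4
p1 → p2 = 5/8 → 1/4 = 5/8
(p2 ∨ p2) ∧ (p1 → p2) = 1/4 ∧ 5/8 = 1/4
~((p2 ∨ p2) ∧ (p1 → p2)) = ~1/4 = 3/4
p1 → p2 = 5/8 → 1/4 = 5/8
p1 → p2 = 5/8 → 1/4 = 5/8
(p1 → p2) → (p1 → p2) = 5/8 → 5/8 = 1
p2 → p2 = 1/4 → 1/4 = 1
~(p2 → p2) = ~1 = 0
p1 → p1 = 5/8 → 5/8 = 1
~(p2 → p2) ∧ (p1 → p1) = 0 ∧ 1 = 0
((p1 → p2) → (p1 → p2)) ↔ (~(p2 → p2) ∧ (p1 → p1)) = 1 ↔ 0 = 0
~((p2 ∨ p2) ∧ (p1 → p2)) → (((p1 → p2) → (p1 → p2)) ↔ (~(p2 → p2) ∧ (p1 → p1))) = 3/4 → 0 = 1/4
p1 ∧ p1 = 5/8 ∧ 5/8 = 5/8
~p1 = ~5/8 = 3/8
(p1 ∧ p1) → ~p1 = 5/8 → 3/8 = 3/4
~p1 = ~5/8 = 3/8
~p2 = ~1/4 = 3/4
~p1 → ~p2 = 3/8 → 3/4 = 1
((p1 ∧ p1) → ~p1) ∨ (~p1 → ~p2) = 3/4 ∨ 1 = 1
~p2 = ~1/4 = 3/4
p1 → p1 = 5/8 → 5/8 = 1
~p2 → (p1 → p1) = 3/4 → 1 = 1
(((p1 ∧ p1) → ~p1) ∨ (~p1 → ~p2)) → (~p2 → (p1 → p1)) = 1 → 1 = 1
(~((p2 ∨ p2) ∧ (p1 → p2)) → (((p1 → p2) → (p1 → p2)) ↔ (~(p2 → p2) ∧ (p1 → p1)))) → ((((p1 ∧ p1) → ~p1) ∨ (~p1 → ~p2)) → (~p2 → (p1 → p1))) = 1/4 → 1 = 1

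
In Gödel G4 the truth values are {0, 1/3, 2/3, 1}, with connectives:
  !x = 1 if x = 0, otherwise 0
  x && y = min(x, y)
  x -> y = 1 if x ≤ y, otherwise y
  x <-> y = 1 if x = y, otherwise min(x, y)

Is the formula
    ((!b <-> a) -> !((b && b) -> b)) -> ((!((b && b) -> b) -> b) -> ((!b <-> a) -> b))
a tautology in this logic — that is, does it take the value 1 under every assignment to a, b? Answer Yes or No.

Yes

a = 0, b = 0 ↦ 1
a = 0, b = 1/3 ↦ 1
a = 0, b = 2/3 ↦ 1
a = 0, b = 1 ↦ 1
a = 1/3, b = 0 ↦ 1
a = 1/3, b = 1/3 ↦ 1
a = 1/3, b = 2/3 ↦ 1
a = 1/3, b = 1 ↦ 1
a = 2/3, b = 0 ↦ 1
a = 2/3, b = 1/3 ↦ 1
a = 2/3, b = 2/3 ↦ 1
a = 2/3, b = 1 ↦ 1
a = 1, b = 0 ↦ 1
a = 1, b = 1/3 ↦ 1
a = 1, b = 2/3 ↦ 1
a = 1, b = 1 ↦ 1
Every assignment gives a value ≥ 1.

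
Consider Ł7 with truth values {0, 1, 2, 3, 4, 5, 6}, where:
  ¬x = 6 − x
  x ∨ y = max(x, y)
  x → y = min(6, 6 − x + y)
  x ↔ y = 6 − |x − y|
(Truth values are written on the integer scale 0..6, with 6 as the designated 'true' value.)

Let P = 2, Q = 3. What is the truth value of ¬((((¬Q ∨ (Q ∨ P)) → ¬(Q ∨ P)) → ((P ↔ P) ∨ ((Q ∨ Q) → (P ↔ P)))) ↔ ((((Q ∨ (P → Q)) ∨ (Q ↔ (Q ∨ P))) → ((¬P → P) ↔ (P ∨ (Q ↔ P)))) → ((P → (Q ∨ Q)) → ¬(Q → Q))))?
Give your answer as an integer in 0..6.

5

¬Q = ¬3 = 3
Q ∨ P = 3 ∨ 2 = 3
¬Q ∨ (Q ∨ P) = 3 ∨ 3 = 3
Q ∨ P = 3 ∨ 2 = 3
¬(Q ∨ P) = ¬3 = 3
(¬Q ∨ (Q ∨ P)) → ¬(Q ∨ P) = 3 → 3 = 6
P ↔ P = 2 ↔ 2 = 6
Q ∨ Q = 3 ∨ 3 = 3
P ↔ P = 2 ↔ 2 = 6
(Q ∨ Q) → (P ↔ P) = 3 → 6 = 6
(P ↔ P) ∨ ((Q ∨ Q) → (P ↔ P)) = 6 ∨ 6 = 6
((¬Q ∨ (Q ∨ P)) → ¬(Q ∨ P)) → ((P ↔ P) ∨ ((Q ∨ Q) → (P ↔ P))) = 6 → 6 = 6
P → Q = 2 → 3 = 6
Q ∨ (P → Q) = 3 ∨ 6 = 6
Q ∨ P = 3 ∨ 2 = 3
Q ↔ (Q ∨ P) = 3 ↔ 3 = 6
(Q ∨ (P → Q)) ∨ (Q ↔ (Q ∨ P)) = 6 ∨ 6 = 6
¬P = ¬2 = 4
¬P → P = 4 → 2 = 4
Q ↔ P = 3 ↔ 2 = 5
P ∨ (Q ↔ P) = 2 ∨ 5 = 5
(¬P → P) ↔ (P ∨ (Q ↔ P)) = 4 ↔ 5 = 5
((Q ∨ (P → Q)) ∨ (Q ↔ (Q ∨ P))) → ((¬P → P) ↔ (P ∨ (Q ↔ P))) = 6 → 5 = 5
Q ∨ Q = 3 ∨ 3 = 3
P → (Q ∨ Q) = 2 → 3 = 6
Q → Q = 3 → 3 = 6
¬(Q → Q) = ¬6 = 0
(P → (Q ∨ Q)) → ¬(Q → Q) = 6 → 0 = 0
(((Q ∨ (P → Q)) ∨ (Q ↔ (Q ∨ P))) → ((¬P → P) ↔ (P ∨ (Q ↔ P)))) → ((P → (Q ∨ Q)) → ¬(Q → Q)) = 5 → 0 = 1
(((¬Q ∨ (Q ∨ P)) → ¬(Q ∨ P)) → ((P ↔ P) ∨ ((Q ∨ Q) → (P ↔ P)))) ↔ ((((Q ∨ (P → Q)) ∨ (Q ↔ (Q ∨ P))) → ((¬P → P) ↔ (P ∨ (Q ↔ P)))) → ((P → (Q ∨ Q)) → ¬(Q → Q))) = 6 ↔ 1 = 1
¬((((¬Q ∨ (Q ∨ P)) → ¬(Q ∨ P)) → ((P ↔ P) ∨ ((Q ∨ Q) → (P ↔ P)))) ↔ ((((Q ∨ (P → Q)) ∨ (Q ↔ (Q ∨ P))) → ((¬P → P) ↔ (P ∨ (Q ↔ P)))) → ((P → (Q ∨ Q)) → ¬(Q → Q)))) = ¬1 = 5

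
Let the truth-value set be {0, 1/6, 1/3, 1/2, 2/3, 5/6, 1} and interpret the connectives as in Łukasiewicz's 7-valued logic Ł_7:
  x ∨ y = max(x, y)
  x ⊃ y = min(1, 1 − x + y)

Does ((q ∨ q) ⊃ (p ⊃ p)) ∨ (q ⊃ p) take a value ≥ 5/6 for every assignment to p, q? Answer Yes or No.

At p = 1, q = 2/3, for instance:
q ∨ q = 2/3 ∨ 2/3 = 2/3
p ⊃ p = 1 ⊃ 1 = 1
(q ∨ q) ⊃ (p ⊃ p) = 2/3 ⊃ 1 = 1
q ⊃ p = 2/3 ⊃ 1 = 1
((q ∨ q) ⊃ (p ⊃ p)) ∨ (q ⊃ p) = 1 ∨ 1 = 1
and checking the remaining 48 assignments likewise gives ≥ 5/6 in every case.

Yes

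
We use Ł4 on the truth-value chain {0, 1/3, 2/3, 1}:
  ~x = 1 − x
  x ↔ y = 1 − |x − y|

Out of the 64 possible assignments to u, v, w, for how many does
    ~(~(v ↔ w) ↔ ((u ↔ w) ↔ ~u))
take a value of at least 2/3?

value 1: 7 assignments (counts)
value 2/3: 14 assignments (counts)
value 1/3: 25 assignments
value 0: 18 assignments
So 21 of the 64 assignments meet the threshold.

21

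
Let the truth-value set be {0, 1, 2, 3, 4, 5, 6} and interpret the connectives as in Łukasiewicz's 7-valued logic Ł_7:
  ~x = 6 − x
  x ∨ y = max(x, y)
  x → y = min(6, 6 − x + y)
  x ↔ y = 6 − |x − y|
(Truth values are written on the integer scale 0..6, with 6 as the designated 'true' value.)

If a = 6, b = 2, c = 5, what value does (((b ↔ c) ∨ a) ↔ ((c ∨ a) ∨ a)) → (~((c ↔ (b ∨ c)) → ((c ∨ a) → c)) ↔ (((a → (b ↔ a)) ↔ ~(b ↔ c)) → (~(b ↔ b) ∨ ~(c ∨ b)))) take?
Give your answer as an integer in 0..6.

5

b ↔ c = 2 ↔ 5 = 3
(b ↔ c) ∨ a = 3 ∨ 6 = 6
c ∨ a = 5 ∨ 6 = 6
(c ∨ a) ∨ a = 6 ∨ 6 = 6
((b ↔ c) ∨ a) ↔ ((c ∨ a) ∨ a) = 6 ↔ 6 = 6
b ∨ c = 2 ∨ 5 = 5
c ↔ (b ∨ c) = 5 ↔ 5 = 6
c ∨ a = 5 ∨ 6 = 6
(c ∨ a) → c = 6 → 5 = 5
(c ↔ (b ∨ c)) → ((c ∨ a) → c) = 6 → 5 = 5
~((c ↔ (b ∨ c)) → ((c ∨ a) → c)) = ~5 = 1
b ↔ a = 2 ↔ 6 = 2
a → (b ↔ a) = 6 → 2 = 2
b ↔ c = 2 ↔ 5 = 3
~(b ↔ c) = ~3 = 3
(a → (b ↔ a)) ↔ ~(b ↔ c) = 2 ↔ 3 = 5
b ↔ b = 2 ↔ 2 = 6
~(b ↔ b) = ~6 = 0
c ∨ b = 5 ∨ 2 = 5
~(c ∨ b) = ~5 = 1
~(b ↔ b) ∨ ~(c ∨ b) = 0 ∨ 1 = 1
((a → (b ↔ a)) ↔ ~(b ↔ c)) → (~(b ↔ b) ∨ ~(c ∨ b)) = 5 → 1 = 2
~((c ↔ (b ∨ c)) → ((c ∨ a) → c)) ↔ (((a → (b ↔ a)) ↔ ~(b ↔ c)) → (~(b ↔ b) ∨ ~(c ∨ b))) = 1 ↔ 2 = 5
(((b ↔ c) ∨ a) ↔ ((c ∨ a) ∨ a)) → (~((c ↔ (b ∨ c)) → ((c ∨ a) → c)) ↔ (((a → (b ↔ a)) ↔ ~(b ↔ c)) → (~(b ↔ b) ∨ ~(c ∨ b)))) = 6 → 5 = 5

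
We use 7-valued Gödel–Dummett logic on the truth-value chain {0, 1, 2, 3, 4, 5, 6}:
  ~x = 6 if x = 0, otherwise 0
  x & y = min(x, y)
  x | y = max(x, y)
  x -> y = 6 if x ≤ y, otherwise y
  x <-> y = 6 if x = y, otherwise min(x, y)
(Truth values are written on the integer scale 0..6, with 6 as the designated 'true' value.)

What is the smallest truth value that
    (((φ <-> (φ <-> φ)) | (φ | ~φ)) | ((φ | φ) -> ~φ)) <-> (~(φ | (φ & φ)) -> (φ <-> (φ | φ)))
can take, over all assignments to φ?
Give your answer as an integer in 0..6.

1

Take φ = 1:
φ <-> φ = 1 <-> 1 = 6
φ <-> (φ <-> φ) = 1 <-> 6 = 1
~φ = ~1 = 0
φ | ~φ = 1 | 0 = 1
(φ <-> (φ <-> φ)) | (φ | ~φ) = 1 | 1 = 1
φ | φ = 1 | 1 = 1
~φ = ~1 = 0
(φ | φ) -> ~φ = 1 -> 0 = 0
((φ <-> (φ <-> φ)) | (φ | ~φ)) | ((φ | φ) -> ~φ) = 1 | 0 = 1
φ & φ = 1 & 1 = 1
φ | (φ & φ) = 1 | 1 = 1
~(φ | (φ & φ)) = ~1 = 0
φ | φ = 1 | 1 = 1
φ <-> (φ | φ) = 1 <-> 1 = 6
~(φ | (φ & φ)) -> (φ <-> (φ | φ)) = 0 -> 6 = 6
(((φ <-> (φ <-> φ)) | (φ | ~φ)) | ((φ | φ) -> ~φ)) <-> (~(φ | (φ & φ)) -> (φ <-> (φ | φ))) = 1 <-> 6 = 1
No assignment yields a value below 1, so this is the minimum.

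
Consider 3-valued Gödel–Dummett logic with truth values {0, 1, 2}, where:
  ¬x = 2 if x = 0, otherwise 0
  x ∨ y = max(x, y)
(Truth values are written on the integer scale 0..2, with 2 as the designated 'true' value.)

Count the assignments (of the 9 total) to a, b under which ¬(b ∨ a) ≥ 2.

1

a = 0, b = 0 ↦ 2  ≥
a = 0, b = 1 ↦ 0  <
a = 0, b = 2 ↦ 0  <
a = 1, b = 0 ↦ 0  <
a = 1, b = 1 ↦ 0  <
a = 1, b = 2 ↦ 0  <
a = 2, b = 0 ↦ 0  <
a = 2, b = 1 ↦ 0  <
a = 2, b = 2 ↦ 0  <
So 1 of the 9 assignments meets the threshold.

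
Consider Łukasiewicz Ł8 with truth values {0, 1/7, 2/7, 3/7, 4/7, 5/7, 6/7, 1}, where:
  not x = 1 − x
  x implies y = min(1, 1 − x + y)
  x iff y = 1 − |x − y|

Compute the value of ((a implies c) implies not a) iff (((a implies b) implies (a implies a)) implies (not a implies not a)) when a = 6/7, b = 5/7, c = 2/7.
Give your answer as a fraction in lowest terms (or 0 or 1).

a implies c = 6/7 implies 2/7 = 3/7
not a = not 6/7 = 1/7
(a implies c) implies not a = 3/7 implies 1/7 = 5/7
a implies b = 6/7 implies 5/7 = 6/7
a implies a = 6/7 implies 6/7 = 1
(a implies b) implies (a implies a) = 6/7 implies 1 = 1
not a = not 6/7 = 1/7
not a = not 6/7 = 1/7
not a implies not a = 1/7 implies 1/7 = 1
((a implies b) implies (a implies a)) implies (not a implies not a) = 1 implies 1 = 1
((a implies c) implies not a) iff (((a implies b) implies (a implies a)) implies (not a implies not a)) = 5/7 iff 1 = 5/7

5/7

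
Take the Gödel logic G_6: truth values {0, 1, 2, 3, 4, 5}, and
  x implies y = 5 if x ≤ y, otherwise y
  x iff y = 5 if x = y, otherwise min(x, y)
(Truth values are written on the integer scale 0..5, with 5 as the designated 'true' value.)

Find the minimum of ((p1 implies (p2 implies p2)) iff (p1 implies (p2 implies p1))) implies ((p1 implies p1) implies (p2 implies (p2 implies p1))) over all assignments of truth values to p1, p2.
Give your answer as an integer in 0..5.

0

Take p1 = 0, p2 = 1:
p2 implies p2 = 1 implies 1 = 5
p1 implies (p2 implies p2) = 0 implies 5 = 5
p2 implies p1 = 1 implies 0 = 0
p1 implies (p2 implies p1) = 0 implies 0 = 5
(p1 implies (p2 implies p2)) iff (p1 implies (p2 implies p1)) = 5 iff 5 = 5
p1 implies p1 = 0 implies 0 = 5
p2 implies p1 = 1 implies 0 = 0
p2 implies (p2 implies p1) = 1 implies 0 = 0
(p1 implies p1) implies (p2 implies (p2 implies p1)) = 5 implies 0 = 0
((p1 implies (p2 implies p2)) iff (p1 implies (p2 implies p1))) implies ((p1 implies p1) implies (p2 implies (p2 implies p1))) = 5 implies 0 = 0
No assignment yields a value below 0, so this is the minimum.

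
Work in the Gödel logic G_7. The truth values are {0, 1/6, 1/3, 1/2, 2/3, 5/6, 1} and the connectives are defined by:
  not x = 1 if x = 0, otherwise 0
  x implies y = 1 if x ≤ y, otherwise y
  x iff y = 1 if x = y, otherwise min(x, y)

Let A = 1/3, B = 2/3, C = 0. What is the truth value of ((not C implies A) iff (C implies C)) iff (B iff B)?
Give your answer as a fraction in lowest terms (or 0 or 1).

1/3

not C = not 0 = 1
not C implies A = 1 implies 1/3 = 1/3
C implies C = 0 implies 0 = 1
(not C implies A) iff (C implies C) = 1/3 iff 1 = 1/3
B iff B = 2/3 iff 2/3 = 1
((not C implies A) iff (C implies C)) iff (B iff B) = 1/3 iff 1 = 1/3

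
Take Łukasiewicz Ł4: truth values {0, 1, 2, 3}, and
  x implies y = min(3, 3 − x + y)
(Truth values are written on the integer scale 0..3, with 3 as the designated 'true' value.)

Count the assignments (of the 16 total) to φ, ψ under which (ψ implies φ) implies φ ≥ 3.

7

φ = 0, ψ = 0 ↦ 0  <
φ = 0, ψ = 1 ↦ 1  <
φ = 0, ψ = 2 ↦ 2  <
φ = 0, ψ = 3 ↦ 3  ≥
φ = 1, ψ = 0 ↦ 1  <
φ = 1, ψ = 1 ↦ 1  <
φ = 1, ψ = 2 ↦ 2  <
φ = 1, ψ = 3 ↦ 3  ≥
φ = 2, ψ = 0 ↦ 2  <
φ = 2, ψ = 1 ↦ 2  <
φ = 2, ψ = 2 ↦ 2  <
φ = 2, ψ = 3 ↦ 3  ≥
φ = 3, ψ = 0 ↦ 3  ≥
φ = 3, ψ = 1 ↦ 3  ≥
φ = 3, ψ = 2 ↦ 3  ≥
φ = 3, ψ = 3 ↦ 3  ≥
So 7 of the 16 assignments meet the threshold.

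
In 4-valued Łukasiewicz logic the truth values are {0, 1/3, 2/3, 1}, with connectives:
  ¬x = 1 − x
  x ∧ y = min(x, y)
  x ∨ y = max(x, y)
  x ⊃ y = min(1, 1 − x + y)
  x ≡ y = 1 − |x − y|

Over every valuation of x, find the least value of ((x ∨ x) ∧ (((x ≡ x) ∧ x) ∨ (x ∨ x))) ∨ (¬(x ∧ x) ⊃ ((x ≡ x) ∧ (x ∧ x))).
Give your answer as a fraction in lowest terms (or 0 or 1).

0

Take x = 0:
x ∨ x = 0 ∨ 0 = 0
x ≡ x = 0 ≡ 0 = 1
(x ≡ x) ∧ x = 1 ∧ 0 = 0
x ∨ x = 0 ∨ 0 = 0
((x ≡ x) ∧ x) ∨ (x ∨ x) = 0 ∨ 0 = 0
(x ∨ x) ∧ (((x ≡ x) ∧ x) ∨ (x ∨ x)) = 0 ∧ 0 = 0
x ∧ x = 0 ∧ 0 = 0
¬(x ∧ x) = ¬0 = 1
x ≡ x = 0 ≡ 0 = 1
x ∧ x = 0 ∧ 0 = 0
(x ≡ x) ∧ (x ∧ x) = 1 ∧ 0 = 0
¬(x ∧ x) ⊃ ((x ≡ x) ∧ (x ∧ x)) = 1 ⊃ 0 = 0
((x ∨ x) ∧ (((x ≡ x) ∧ x) ∨ (x ∨ x))) ∨ (¬(x ∧ x) ⊃ ((x ≡ x) ∧ (x ∧ x))) = 0 ∨ 0 = 0
No assignment yields a value below 0, so this is the minimum.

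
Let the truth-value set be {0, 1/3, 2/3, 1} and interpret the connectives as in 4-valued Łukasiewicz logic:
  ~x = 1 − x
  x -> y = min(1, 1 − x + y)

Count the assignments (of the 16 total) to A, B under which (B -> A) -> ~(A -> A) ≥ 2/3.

3

A = 0, B = 0 ↦ 0  <
A = 0, B = 1/3 ↦ 1/3  <
A = 0, B = 2/3 ↦ 2/3  ≥
A = 0, B = 1 ↦ 1  ≥
A = 1/3, B = 0 ↦ 0  <
A = 1/3, B = 1/3 ↦ 0  <
A = 1/3, B = 2/3 ↦ 1/3  <
A = 1/3, B = 1 ↦ 2/3  ≥
A = 2/3, B = 0 ↦ 0  <
A = 2/3, B = 1/3 ↦ 0  <
A = 2/3, B = 2/3 ↦ 0  <
A = 2/3, B = 1 ↦ 1/3  <
A = 1, B = 0 ↦ 0  <
A = 1, B = 1/3 ↦ 0  <
A = 1, B = 2/3 ↦ 0  <
A = 1, B = 1 ↦ 0  <
So 3 of the 16 assignments meet the threshold.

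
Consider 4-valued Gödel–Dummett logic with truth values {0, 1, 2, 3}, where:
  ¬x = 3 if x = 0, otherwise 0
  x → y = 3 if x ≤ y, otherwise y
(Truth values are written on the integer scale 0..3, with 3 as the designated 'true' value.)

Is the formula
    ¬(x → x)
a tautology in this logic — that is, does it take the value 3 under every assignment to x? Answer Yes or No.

Counterexample: take x = 0.
x → x = 0 → 0 = 3
¬(x → x) = ¬3 = 0
This gives 0 ≠ 3.

No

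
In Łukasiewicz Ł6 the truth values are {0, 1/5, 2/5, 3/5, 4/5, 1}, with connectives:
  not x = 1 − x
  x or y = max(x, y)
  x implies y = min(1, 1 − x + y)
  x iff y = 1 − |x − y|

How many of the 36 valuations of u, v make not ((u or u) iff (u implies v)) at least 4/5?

value 1: 7 assignments (counts)
value 4/5: 6 assignments (counts)
value 3/5: 7 assignments
value 2/5: 6 assignments
value 1/5: 7 assignments
value 0: 3 assignments
So 13 of the 36 assignments meet the threshold.

13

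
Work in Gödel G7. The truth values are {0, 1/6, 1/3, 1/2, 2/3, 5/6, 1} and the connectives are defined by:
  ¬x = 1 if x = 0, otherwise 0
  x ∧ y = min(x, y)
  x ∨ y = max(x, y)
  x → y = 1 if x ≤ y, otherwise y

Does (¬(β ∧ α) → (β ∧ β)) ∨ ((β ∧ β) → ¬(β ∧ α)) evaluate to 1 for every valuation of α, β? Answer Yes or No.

Yes

At α = 1/6, β = 0, for instance:
β ∧ α = 0 ∧ 1/6 = 0
¬(β ∧ α) = ¬0 = 1
β ∧ β = 0 ∧ 0 = 0
¬(β ∧ α) → (β ∧ β) = 1 → 0 = 0
(β ∧ β) → ¬(β ∧ α) = 0 → 1 = 1
(¬(β ∧ α) → (β ∧ β)) ∨ ((β ∧ β) → ¬(β ∧ α)) = 0 ∨ 1 = 1
and checking the remaining 48 assignments likewise gives ≥ 1 in every case.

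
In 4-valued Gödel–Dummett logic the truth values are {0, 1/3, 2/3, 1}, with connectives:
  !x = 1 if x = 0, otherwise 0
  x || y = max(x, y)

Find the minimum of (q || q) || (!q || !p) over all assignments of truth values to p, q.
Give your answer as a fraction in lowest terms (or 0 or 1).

Take p = 1/3, q = 1/3:
q || q = 1/3 || 1/3 = 1/3
!q = !1/3 = 0
!p = !1/3 = 0
!q || !p = 0 || 0 = 0
(q || q) || (!q || !p) = 1/3 || 0 = 1/3
No assignment yields a value below 1/3, so this is the minimum.

1/3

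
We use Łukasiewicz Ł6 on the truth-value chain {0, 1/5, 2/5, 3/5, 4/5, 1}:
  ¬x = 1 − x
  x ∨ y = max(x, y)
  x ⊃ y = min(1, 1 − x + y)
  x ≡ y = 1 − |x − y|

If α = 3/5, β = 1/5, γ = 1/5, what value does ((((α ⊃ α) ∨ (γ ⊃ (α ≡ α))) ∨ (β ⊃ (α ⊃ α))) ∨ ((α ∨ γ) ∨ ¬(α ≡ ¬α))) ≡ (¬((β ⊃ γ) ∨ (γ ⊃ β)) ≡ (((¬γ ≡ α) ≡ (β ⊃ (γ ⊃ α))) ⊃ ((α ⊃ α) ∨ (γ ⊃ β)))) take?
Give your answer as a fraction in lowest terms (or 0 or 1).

0

α ⊃ α = 3/5 ⊃ 3/5 = 1
α ≡ α = 3/5 ≡ 3/5 = 1
γ ⊃ (α ≡ α) = 1/5 ⊃ 1 = 1
(α ⊃ α) ∨ (γ ⊃ (α ≡ α)) = 1 ∨ 1 = 1
α ⊃ α = 3/5 ⊃ 3/5 = 1
β ⊃ (α ⊃ α) = 1/5 ⊃ 1 = 1
((α ⊃ α) ∨ (γ ⊃ (α ≡ α))) ∨ (β ⊃ (α ⊃ α)) = 1 ∨ 1 = 1
α ∨ γ = 3/5 ∨ 1/5 = 3/5
¬α = ¬3/5 = 2/5
α ≡ ¬α = 3/5 ≡ 2/5 = 4/5
¬(α ≡ ¬α) = ¬4/5 = 1/5
(α ∨ γ) ∨ ¬(α ≡ ¬α) = 3/5 ∨ 1/5 = 3/5
(((α ⊃ α) ∨ (γ ⊃ (α ≡ α))) ∨ (β ⊃ (α ⊃ α))) ∨ ((α ∨ γ) ∨ ¬(α ≡ ¬α)) = 1 ∨ 3/5 = 1
β ⊃ γ = 1/5 ⊃ 1/5 = 1
γ ⊃ β = 1/5 ⊃ 1/5 = 1
(β ⊃ γ) ∨ (γ ⊃ β) = 1 ∨ 1 = 1
¬((β ⊃ γ) ∨ (γ ⊃ β)) = ¬1 = 0
¬γ = ¬1/5 = 4/5
¬γ ≡ α = 4/5 ≡ 3/5 = 4/5
γ ⊃ α = 1/5 ⊃ 3/5 = 1
β ⊃ (γ ⊃ α) = 1/5 ⊃ 1 = 1
(¬γ ≡ α) ≡ (β ⊃ (γ ⊃ α)) = 4/5 ≡ 1 = 4/5
α ⊃ α = 3/5 ⊃ 3/5 = 1
γ ⊃ β = 1/5 ⊃ 1/5 = 1
(α ⊃ α) ∨ (γ ⊃ β) = 1 ∨ 1 = 1
((¬γ ≡ α) ≡ (β ⊃ (γ ⊃ α))) ⊃ ((α ⊃ α) ∨ (γ ⊃ β)) = 4/5 ⊃ 1 = 1
¬((β ⊃ γ) ∨ (γ ⊃ β)) ≡ (((¬γ ≡ α) ≡ (β ⊃ (γ ⊃ α))) ⊃ ((α ⊃ α) ∨ (γ ⊃ β))) = 0 ≡ 1 = 0
((((α ⊃ α) ∨ (γ ⊃ (α ≡ α))) ∨ (β ⊃ (α ⊃ α))) ∨ ((α ∨ γ) ∨ ¬(α ≡ ¬α))) ≡ (¬((β ⊃ γ) ∨ (γ ⊃ β)) ≡ (((¬γ ≡ α) ≡ (β ⊃ (γ ⊃ α))) ⊃ ((α ⊃ α) ∨ (γ ⊃ β)))) = 1 ≡ 0 = 0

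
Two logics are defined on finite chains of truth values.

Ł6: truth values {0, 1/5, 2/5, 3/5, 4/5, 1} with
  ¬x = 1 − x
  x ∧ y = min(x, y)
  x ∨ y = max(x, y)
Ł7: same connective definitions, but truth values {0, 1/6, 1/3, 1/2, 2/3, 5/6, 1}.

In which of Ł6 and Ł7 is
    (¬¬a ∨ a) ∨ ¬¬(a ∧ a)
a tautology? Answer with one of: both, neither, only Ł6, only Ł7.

neither

In Ł6: at a = 0 the value is 0 — not a tautology.
In Ł7: at a = 0 the value is 0 — not a tautology.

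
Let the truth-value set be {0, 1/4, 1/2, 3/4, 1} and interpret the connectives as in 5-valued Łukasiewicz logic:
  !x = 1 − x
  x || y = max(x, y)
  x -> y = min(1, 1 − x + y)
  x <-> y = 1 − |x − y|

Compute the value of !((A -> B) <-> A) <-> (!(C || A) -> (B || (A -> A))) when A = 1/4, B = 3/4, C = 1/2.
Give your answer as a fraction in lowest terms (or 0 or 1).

A -> B = 1/4 -> 3/4 = 1
(A -> B) <-> A = 1 <-> 1/4 = 1/4
!((A -> B) <-> A) = !1/4 = 3/4
C || A = 1/2 || 1/4 = 1/2
!(C || A) = !1/2 = 1/2
A -> A = 1/4 -> 1/4 = 1
B || (A -> A) = 3/4 || 1 = 1
!(C || A) -> (B || (A -> A)) = 1/2 -> 1 = 1
!((A -> B) <-> A) <-> (!(C || A) -> (B || (A -> A))) = 3/4 <-> 1 = 3/4

3/4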